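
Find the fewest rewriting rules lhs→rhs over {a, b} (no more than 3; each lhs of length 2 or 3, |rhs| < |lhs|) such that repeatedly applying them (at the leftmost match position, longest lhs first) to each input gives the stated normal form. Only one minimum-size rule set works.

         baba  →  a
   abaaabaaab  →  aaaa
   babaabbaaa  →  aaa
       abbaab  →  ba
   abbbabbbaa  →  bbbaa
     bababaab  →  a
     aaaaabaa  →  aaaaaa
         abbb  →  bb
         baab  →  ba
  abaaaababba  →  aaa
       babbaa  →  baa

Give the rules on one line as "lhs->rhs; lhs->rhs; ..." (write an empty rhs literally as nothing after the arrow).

ab->; bab->

  | baba => a
  | abaaabaaab => aaabaaab => aaaaab => aaaa
  | babaabbaaa => aabbaaa => abaaa => aaa
  | abbaab => baab => ba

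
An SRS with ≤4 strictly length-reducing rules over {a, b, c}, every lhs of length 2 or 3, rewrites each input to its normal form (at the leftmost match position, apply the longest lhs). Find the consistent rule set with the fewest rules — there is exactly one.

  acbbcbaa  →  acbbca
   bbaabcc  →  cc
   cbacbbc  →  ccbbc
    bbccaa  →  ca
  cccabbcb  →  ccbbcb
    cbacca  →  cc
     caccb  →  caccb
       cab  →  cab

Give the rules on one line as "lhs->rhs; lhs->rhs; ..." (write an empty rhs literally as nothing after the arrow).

  | acbbcbaa => acbbca
  | bbaabcc => babcc => bcc => cc
  | cbacbbc => ccbbc
  | bbccaa => bccaa => ccaa => ca

ba->; bcc->cc; cca->c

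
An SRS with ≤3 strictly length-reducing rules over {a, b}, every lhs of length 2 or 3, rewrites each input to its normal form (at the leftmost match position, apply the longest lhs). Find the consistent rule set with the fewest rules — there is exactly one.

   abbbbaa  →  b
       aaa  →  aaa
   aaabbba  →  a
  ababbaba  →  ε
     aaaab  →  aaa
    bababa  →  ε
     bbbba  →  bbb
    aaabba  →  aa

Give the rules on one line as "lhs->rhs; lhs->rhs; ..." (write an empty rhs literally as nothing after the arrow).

  | abbbbaa => bbbaa => bba => b
  | aaa
  | aaabbba => aabba => aba => a
  | ababbaba => abbaba => baba => ba => ε

ab->; ba->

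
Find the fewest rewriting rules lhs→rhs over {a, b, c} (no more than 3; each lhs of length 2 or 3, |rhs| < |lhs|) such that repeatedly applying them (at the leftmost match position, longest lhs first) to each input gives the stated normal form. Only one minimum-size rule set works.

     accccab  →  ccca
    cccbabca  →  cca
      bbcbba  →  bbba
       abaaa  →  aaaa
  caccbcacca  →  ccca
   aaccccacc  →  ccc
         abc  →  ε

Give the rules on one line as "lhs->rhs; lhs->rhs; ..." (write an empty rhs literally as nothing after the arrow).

ab->a; ac->; cb->

  | accccab => cccab => ccca
  | cccbabca => ccabca => ccaca => cca
  | bbcbba => bbba
  | abaaa => aaaa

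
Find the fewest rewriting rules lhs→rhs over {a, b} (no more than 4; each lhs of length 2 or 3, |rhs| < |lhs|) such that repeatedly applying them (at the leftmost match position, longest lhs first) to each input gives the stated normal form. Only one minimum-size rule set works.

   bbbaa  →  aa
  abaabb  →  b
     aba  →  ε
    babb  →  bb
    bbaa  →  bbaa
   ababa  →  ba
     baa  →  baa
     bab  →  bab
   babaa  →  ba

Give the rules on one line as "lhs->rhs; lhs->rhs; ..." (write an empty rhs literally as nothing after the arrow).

  | bbbaa => aa
  | abaabb => abb => b
  | aba => ε
  | babb => bb

aba->; abb->b; bbb->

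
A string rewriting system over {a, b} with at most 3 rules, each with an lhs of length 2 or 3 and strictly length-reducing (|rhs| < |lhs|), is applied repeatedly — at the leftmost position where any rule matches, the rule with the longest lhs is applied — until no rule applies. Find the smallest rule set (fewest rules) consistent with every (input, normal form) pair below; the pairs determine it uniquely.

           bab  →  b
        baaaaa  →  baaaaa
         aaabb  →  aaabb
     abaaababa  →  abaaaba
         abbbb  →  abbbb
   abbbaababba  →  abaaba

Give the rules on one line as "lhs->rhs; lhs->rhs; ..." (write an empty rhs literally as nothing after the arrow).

bab->b; bba->ba

  | bab => b
  | baaaaa
  | aaabb
  | abaaababa => abaaaba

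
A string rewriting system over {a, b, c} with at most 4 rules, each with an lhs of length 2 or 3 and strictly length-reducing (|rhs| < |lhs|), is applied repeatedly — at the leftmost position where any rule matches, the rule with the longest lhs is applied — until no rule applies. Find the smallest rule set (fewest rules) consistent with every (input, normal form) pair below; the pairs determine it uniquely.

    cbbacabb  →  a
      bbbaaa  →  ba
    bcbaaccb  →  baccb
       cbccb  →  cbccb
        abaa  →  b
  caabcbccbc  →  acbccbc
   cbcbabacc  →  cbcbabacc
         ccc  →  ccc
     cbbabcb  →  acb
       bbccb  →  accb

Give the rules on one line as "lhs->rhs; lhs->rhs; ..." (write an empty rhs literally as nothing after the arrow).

  | cbbacabb => caacabb => aacabb => bcabb => babb => baa => bb => a
  | bbbaaa => abaaa => abba => aaa => ba
  | bcbaaccb => bcbbccb => bcaccb => baccb
  | cbccb

aa->b; bb->a; ca->a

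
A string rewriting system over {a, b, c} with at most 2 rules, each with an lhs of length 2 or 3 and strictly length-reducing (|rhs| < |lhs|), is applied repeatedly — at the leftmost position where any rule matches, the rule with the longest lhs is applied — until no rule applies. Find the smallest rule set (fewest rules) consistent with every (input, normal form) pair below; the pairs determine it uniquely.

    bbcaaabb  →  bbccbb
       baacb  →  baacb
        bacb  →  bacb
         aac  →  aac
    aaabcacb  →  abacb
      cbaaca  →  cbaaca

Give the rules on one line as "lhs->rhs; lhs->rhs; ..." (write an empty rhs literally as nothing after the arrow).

aaa->c; cbc->ab

  | bbcaaabb => bbccbb
  | baacb
  | bacb
  | aac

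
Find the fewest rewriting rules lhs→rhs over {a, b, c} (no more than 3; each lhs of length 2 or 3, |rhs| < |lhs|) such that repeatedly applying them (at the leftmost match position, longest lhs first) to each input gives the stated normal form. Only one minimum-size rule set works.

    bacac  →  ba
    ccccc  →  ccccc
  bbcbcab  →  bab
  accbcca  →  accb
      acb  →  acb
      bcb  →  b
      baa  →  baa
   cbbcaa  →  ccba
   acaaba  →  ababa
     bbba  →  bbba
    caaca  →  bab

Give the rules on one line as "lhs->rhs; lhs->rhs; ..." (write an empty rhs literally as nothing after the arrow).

  | bacac => babc => ba
  | ccccc
  | bbcbcab => bbcab => bab
  | accbcca => accca => accb

bc->; ca->b; cbb->cc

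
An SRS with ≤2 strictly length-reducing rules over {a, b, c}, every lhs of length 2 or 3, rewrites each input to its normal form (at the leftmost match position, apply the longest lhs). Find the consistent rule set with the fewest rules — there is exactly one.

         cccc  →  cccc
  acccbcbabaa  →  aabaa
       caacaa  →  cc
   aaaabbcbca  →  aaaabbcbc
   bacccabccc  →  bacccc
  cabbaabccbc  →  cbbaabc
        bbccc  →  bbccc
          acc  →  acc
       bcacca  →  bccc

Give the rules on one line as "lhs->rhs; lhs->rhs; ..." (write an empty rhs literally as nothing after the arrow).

  | cccc
  | acccbcbabaa => accbabaa => aabaa
  | caacaa => cacaa => ccaa => cca => cc
  | aaaabbcbca => aaaabbcbc

ca->c; ccb->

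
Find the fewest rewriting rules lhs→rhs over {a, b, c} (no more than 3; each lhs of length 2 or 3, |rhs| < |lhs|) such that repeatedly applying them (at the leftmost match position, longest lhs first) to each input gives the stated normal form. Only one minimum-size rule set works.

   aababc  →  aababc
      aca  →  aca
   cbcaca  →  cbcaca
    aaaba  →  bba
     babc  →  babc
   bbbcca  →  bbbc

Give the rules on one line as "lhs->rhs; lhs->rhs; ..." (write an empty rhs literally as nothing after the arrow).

aaa->b; cca->c

  | aababc
  | aca
  | cbcaca
  | aaaba => bba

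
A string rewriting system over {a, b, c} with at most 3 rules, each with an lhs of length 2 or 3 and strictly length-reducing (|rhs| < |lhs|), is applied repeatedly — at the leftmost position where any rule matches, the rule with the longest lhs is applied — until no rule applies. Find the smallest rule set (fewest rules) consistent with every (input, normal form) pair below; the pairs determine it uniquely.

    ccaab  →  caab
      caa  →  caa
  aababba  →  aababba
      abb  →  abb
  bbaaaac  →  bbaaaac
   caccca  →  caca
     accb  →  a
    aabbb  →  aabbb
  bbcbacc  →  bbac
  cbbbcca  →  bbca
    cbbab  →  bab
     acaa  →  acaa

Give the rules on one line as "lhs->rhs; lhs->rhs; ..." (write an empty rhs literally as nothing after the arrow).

  | ccaab => caab
  | caa
  | aababba
  | abb

cb->; cc->c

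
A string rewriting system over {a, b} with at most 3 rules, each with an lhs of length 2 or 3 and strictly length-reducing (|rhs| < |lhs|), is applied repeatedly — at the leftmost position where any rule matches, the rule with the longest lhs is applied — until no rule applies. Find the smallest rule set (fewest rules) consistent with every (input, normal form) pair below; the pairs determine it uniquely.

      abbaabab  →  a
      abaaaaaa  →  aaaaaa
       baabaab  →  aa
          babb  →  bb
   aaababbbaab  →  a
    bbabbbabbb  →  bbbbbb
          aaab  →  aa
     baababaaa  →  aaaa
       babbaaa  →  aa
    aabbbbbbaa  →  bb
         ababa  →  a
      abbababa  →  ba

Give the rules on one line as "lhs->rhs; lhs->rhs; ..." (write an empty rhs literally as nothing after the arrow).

ab->; baa->aa; bba->b

  | abbaabab => baabab => aabab => aab => a
  | abaaaaaa => aaaaaa
  | baabaab => aabaab => aaab => aa
  | babb => bb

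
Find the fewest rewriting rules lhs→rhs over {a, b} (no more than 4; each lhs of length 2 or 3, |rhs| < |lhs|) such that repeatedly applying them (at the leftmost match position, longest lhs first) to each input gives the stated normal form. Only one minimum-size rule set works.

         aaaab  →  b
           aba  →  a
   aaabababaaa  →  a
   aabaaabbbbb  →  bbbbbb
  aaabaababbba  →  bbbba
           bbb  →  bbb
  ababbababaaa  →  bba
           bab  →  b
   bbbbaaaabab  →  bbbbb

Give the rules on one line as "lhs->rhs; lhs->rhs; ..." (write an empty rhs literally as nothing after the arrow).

  | aaaab => aab => b
  | aba => a
  | aaabababaaa => abababaaa => ababaaa => abaaa => aaa => a
  | aabaaabbbbb => baaabbbbb => babbbbb => bbbbbb

aa->; ab->; abb->bb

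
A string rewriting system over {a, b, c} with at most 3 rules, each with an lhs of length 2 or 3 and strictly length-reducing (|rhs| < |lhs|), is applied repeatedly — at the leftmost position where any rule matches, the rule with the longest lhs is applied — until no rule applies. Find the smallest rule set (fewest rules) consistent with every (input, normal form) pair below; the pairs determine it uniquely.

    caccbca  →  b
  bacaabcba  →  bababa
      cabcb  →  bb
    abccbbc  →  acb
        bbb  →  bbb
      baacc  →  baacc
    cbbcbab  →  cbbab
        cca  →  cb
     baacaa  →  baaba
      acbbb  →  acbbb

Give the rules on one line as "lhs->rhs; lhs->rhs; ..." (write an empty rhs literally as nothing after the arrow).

  | caccbca => bccbca => cbca => ca => b
  | bacaabcba => bababcba => bababa
  | cabcb => bbcb => bb
  | abccbbc => acbbc => acb

bc->; ca->b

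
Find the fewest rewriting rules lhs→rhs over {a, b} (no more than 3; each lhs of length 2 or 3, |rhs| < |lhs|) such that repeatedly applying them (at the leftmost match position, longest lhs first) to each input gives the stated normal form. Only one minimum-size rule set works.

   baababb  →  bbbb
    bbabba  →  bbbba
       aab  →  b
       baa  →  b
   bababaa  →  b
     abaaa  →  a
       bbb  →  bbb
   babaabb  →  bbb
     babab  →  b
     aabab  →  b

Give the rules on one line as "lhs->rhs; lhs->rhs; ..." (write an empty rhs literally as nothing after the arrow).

  | baababb => bbabb => bbbb
  | bbabba => bbbba
  | aab => b
  | baa => b

aa->; ab->; abb->bb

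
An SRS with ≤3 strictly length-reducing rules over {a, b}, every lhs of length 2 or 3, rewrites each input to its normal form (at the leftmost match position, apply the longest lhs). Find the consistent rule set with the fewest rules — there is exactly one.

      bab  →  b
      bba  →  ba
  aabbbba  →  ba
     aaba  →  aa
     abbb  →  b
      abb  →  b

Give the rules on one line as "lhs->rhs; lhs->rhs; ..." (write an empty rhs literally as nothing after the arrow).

ab->; bb->b

  | bab => b
  | bba => ba
  | aabbbba => abbba => bba => ba
  | aaba => aa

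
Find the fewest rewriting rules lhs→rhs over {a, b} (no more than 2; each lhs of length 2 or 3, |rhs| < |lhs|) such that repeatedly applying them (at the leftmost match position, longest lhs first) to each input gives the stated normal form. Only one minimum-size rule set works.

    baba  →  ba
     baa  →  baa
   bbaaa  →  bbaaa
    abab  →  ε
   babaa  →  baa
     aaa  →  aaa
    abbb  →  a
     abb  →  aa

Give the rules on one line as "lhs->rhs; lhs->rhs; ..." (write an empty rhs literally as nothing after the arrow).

ab->; abb->aa

  | baba => ba
  | baa
  | bbaaa
  | abab => ab => ε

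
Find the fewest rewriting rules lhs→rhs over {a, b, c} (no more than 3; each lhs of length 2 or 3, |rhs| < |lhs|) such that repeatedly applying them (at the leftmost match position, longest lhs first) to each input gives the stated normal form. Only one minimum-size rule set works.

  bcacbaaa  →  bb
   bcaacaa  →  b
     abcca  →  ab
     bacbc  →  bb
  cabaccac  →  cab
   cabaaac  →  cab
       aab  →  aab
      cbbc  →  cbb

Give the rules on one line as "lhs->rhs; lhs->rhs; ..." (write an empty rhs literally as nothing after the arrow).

ba->b; bc->b

  | bcacbaaa => bacbaaa => bcbaaa => bbaaa => bbaa => bba => bb
  | bcaacaa => baacaa => bacaa => bcaa => baa => ba => b
  | abcca => abca => aba => ab
  | bacbc => bcbc => bbc => bb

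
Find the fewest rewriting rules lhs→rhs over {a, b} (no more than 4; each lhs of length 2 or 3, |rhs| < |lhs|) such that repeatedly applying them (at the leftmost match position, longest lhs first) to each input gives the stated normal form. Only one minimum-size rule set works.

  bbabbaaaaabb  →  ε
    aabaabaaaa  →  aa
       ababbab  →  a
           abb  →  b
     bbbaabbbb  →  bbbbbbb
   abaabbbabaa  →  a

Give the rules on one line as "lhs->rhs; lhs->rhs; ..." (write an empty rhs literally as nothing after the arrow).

  | bbabbaaaaabb => babaaaaabb => aaaaaabb => aaaabb => aabb => ab => ε
  | aabaabaaaa => aaabaaaa => abaaaa => aaaa => aa
  | ababbab => abbab => bab => a
  | abb => b

aaa->a; ab->; baa->b; bab->a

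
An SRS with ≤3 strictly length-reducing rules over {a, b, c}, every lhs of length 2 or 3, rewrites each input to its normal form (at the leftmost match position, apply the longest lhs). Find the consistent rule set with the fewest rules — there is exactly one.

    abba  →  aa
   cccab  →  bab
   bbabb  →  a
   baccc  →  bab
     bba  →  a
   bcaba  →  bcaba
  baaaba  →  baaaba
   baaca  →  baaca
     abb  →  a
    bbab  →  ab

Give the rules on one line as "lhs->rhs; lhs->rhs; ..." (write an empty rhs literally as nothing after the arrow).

  | abba => aa
  | cccab => bab
  | bbabb => abb => a
  | baccc => bab

bb->; ccc->b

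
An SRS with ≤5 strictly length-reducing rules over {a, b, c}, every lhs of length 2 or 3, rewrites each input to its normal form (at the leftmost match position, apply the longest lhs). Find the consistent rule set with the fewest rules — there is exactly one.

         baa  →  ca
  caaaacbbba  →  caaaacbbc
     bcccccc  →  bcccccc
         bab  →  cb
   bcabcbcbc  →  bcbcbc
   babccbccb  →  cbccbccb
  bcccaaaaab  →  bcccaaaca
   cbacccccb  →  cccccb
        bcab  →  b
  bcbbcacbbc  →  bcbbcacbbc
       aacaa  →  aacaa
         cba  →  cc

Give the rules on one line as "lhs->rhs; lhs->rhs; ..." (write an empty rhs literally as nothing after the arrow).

aab->ca; ba->c; bac->; cab->

  | baa => ca
  | caaaacbbba => caaaacbbc
  | bcccccc
  | bab => cb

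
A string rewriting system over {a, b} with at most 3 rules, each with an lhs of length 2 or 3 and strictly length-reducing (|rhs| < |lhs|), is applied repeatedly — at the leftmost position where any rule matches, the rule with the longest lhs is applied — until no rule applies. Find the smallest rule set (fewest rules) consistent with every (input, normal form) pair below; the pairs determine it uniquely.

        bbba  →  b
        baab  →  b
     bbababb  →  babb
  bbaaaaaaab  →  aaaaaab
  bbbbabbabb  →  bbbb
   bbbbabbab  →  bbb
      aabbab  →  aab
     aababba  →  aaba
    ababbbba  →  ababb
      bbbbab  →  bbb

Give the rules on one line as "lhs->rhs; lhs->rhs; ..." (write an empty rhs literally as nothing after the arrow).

  | bbba => b
  | baab => b
  | bbababb => babb
  | bbaaaaaaab => aaaaaab

baa->; bba->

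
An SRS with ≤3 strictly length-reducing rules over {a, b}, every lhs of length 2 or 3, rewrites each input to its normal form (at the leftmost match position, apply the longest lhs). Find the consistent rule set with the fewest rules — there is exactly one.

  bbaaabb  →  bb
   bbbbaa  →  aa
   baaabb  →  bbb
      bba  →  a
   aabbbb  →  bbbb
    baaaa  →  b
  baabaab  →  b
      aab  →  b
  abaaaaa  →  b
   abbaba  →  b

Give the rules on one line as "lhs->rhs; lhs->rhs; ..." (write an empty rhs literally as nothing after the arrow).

  | bbaaabb => aaabb => aabb => abb => bb
  | bbbbaa => bbaa => aa
  | baaabb => baabb => babb => bbb
  | bba => a

ab->b; ba->b; bba->a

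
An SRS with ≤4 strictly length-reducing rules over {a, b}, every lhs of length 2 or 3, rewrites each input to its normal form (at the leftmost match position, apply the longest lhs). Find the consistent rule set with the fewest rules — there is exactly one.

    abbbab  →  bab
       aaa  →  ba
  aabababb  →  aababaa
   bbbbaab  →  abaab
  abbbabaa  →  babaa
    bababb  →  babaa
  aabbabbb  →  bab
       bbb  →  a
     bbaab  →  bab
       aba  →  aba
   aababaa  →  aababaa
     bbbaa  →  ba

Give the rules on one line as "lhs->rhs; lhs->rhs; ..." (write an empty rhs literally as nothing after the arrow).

aaa->ba; bb->a; bba->b; bbb->a

  | abbbab => aaab => bab
  | aaa => ba
  | aabababb => aababaa
  | bbbbaab => abaab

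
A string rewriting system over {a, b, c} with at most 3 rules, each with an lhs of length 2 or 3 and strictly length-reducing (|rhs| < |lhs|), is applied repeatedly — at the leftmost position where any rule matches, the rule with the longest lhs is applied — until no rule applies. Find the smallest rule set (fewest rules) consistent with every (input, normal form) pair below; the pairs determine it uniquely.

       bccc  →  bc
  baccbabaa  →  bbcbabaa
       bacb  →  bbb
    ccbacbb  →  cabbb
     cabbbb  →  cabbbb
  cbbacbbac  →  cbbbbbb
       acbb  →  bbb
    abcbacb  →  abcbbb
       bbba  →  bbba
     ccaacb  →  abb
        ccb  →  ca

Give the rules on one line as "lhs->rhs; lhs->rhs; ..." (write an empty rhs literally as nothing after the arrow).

  | bccc => bc
  | baccbabaa => bbcbabaa
  | bacb => bbb
  | ccbacbb => caacbb => cabbb

ac->b; cc->; ccb->ca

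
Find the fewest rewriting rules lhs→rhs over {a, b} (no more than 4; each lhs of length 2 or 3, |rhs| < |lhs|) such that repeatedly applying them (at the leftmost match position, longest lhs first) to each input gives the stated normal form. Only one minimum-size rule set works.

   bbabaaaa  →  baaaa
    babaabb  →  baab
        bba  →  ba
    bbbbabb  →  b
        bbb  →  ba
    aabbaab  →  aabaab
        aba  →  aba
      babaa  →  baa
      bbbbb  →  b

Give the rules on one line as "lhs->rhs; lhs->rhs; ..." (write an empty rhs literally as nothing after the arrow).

  | bbabaaaa => babaaaa => baaaa
  | babaabb => baabb => baab
  | bba => ba
  | bbbbabb => bababb => babb => bb => b

bab->b; bb->b; bbb->ba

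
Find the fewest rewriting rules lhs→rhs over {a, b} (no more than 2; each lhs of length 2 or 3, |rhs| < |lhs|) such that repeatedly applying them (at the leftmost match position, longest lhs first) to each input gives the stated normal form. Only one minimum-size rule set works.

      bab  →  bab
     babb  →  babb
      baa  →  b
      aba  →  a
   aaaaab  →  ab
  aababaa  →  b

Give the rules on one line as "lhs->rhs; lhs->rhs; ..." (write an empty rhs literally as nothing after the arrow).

  | bab
  | babb
  | baa => b
  | aba => a

aa->; aba->a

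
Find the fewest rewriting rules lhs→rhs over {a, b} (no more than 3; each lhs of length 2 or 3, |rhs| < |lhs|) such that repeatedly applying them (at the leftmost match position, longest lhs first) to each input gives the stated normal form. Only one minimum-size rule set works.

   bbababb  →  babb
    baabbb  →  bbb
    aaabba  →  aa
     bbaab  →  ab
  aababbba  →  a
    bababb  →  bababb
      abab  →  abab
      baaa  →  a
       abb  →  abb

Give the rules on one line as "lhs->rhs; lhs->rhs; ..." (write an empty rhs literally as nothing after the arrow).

  | bbababb => babb
  | baabbb => bbb
  | aaabba => aaba => aa
  | bbaab => ab

aab->a; baa->; bba->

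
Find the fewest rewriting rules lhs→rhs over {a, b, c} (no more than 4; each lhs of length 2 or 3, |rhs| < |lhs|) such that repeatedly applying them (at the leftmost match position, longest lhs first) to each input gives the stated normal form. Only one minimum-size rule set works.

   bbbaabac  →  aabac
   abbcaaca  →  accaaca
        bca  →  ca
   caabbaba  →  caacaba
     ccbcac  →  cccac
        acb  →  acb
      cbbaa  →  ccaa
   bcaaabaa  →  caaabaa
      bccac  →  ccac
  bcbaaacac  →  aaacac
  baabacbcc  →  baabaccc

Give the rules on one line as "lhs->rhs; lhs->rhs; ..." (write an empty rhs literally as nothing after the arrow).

  | bbbaabac => cbaabac => aabac
  | abbcaaca => accaaca
  | bca => ca
  | caabbaba => caacaba

bb->c; bc->c; cba->a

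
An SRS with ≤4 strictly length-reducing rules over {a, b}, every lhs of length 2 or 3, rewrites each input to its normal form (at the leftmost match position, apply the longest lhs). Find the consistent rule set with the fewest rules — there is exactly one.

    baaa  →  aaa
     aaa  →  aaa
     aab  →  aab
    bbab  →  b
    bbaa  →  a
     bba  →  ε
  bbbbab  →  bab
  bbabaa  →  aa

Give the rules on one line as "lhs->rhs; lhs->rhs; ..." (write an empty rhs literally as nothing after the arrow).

  | baaa => aaa
  | aaa
  | aab
  | bbab => b

baa->aa; bba->; bbb->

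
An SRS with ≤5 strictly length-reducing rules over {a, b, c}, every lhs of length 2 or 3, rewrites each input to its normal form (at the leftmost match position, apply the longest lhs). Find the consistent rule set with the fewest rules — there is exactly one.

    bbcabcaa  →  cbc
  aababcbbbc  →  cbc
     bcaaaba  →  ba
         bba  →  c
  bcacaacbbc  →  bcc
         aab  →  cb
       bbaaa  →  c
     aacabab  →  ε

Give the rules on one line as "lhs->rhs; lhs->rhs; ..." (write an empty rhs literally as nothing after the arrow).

  | bbcabcaa => acabcaa => aabcaa => cbcaa => cbaa => cbc
  | aababcbbbc => cbabcbbbc => cbcbbbc => cbcabc => cbabc => cbc
  | bcaaaba => baaaba => bcaba => baba => ba
  | bba => aa => c

aa->c; ab->; bb->a; ca->a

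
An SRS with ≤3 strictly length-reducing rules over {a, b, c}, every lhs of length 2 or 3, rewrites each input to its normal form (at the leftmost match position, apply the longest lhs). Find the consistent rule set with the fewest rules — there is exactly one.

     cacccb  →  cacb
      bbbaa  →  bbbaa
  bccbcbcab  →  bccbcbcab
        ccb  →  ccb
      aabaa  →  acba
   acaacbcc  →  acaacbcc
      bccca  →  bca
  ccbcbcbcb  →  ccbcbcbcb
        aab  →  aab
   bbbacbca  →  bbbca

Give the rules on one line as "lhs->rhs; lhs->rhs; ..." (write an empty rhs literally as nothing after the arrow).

  | cacccb => cacb
  | bbbaa
  | bccbcbcab
  | ccb

aba->cb; bac->; ccc->c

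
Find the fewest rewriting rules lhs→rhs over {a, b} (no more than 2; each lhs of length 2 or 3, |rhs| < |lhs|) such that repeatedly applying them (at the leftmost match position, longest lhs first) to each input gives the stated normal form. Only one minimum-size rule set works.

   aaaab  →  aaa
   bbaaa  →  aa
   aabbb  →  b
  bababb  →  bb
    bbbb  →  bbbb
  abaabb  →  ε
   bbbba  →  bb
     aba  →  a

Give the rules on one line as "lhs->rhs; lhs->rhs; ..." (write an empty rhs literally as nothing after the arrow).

  | aaaab => aaa
  | bbaaa => aa
  | aabbb => abb => b
  | bababb => babb => bb

ab->; bba->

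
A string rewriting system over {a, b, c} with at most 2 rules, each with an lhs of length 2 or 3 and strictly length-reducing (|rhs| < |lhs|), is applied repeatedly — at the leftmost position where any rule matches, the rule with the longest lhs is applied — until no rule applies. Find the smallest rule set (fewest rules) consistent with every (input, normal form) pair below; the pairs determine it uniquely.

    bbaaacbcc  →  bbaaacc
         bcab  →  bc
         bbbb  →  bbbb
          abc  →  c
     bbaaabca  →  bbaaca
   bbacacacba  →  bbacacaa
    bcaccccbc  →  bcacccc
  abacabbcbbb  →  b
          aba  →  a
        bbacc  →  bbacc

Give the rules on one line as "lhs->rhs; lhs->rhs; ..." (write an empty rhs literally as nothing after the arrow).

ab->; cb->

  | bbaaacbcc => bbaaacc
  | bcab => bc
  | bbbb
  | abc => c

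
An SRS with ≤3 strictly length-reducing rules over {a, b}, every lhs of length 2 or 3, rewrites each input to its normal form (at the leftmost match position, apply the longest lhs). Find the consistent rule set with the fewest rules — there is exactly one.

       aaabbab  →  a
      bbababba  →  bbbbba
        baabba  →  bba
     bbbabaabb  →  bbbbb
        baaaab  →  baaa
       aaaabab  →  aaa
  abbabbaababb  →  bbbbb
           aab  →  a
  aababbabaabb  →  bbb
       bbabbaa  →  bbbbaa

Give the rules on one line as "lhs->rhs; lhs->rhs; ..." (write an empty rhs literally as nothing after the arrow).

  | aaabbab => aabab => aab => a
  | bbababba => bbbabba => bbbbba
  | baabba => baba => bba
  | bbbabaabb => bbbbaabb => bbbbab => bbbbb

aab->a; ab->b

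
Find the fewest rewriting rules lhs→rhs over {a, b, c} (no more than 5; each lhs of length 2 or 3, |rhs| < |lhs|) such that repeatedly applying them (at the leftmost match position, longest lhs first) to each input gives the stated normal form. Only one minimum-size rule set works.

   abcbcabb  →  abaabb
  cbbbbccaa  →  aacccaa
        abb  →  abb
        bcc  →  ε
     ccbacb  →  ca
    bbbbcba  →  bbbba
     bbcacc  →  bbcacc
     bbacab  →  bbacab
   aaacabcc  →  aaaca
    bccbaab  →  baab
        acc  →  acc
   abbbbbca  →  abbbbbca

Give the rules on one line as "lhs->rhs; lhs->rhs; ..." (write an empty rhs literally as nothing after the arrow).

  | abcbcabb => abaabb
  | cbbbbccaa => acbbccaa => aacccaa
  | abb
  | bcc => ε

bcc->; cb->; cbb->ac; cbc->a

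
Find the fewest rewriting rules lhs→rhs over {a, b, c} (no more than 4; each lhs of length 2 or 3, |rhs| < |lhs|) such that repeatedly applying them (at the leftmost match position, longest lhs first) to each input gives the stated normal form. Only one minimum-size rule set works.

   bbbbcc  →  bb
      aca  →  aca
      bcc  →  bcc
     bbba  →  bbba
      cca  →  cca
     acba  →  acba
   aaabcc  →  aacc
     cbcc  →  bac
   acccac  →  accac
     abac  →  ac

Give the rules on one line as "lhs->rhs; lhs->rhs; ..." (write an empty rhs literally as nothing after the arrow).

ab->; bbc->b; cbc->ba; ccc->cc

  | bbbbcc => bbbc => bb
  | aca
  | bcc
  | bbba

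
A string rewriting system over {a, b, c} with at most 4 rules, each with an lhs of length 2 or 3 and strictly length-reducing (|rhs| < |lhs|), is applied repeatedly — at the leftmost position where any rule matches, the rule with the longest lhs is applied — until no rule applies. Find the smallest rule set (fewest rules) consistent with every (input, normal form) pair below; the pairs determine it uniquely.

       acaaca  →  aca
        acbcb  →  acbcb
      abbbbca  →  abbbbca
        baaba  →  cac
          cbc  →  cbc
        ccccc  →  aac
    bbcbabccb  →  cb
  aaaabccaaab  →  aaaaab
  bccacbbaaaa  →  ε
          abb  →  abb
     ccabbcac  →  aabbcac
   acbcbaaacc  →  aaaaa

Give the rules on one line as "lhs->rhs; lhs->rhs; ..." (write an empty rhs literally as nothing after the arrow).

ba->c; caa->; cc->a

  | acaaca => aca
  | acbcb
  | abbbbca
  | baaba => caba => cac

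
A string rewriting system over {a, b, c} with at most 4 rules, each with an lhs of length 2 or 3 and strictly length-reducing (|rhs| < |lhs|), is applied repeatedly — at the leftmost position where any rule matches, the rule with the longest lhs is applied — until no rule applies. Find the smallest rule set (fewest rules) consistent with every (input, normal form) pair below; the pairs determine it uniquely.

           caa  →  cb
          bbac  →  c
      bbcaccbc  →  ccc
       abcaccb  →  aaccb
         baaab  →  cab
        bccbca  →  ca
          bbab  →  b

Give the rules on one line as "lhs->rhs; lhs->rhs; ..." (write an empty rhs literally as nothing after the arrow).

ba->c; baa->c; bc->; caa->cb

  | caa => cb
  | bbac => bcc => c
  | bbcaccbc => baccbc => cccbc => ccc
  | abcaccb => aaccb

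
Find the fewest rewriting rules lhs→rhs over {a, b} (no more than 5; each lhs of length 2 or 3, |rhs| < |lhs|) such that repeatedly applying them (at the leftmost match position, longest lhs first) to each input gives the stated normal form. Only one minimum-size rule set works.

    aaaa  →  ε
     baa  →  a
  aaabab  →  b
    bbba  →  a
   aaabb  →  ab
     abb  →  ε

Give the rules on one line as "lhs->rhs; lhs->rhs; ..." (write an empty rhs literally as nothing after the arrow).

aa->; aaa->b; ba->; bb->a

  | aaaa => ba => ε
  | baa => a
  | aaabab => bbab => aab => b
  | bbba => aba => a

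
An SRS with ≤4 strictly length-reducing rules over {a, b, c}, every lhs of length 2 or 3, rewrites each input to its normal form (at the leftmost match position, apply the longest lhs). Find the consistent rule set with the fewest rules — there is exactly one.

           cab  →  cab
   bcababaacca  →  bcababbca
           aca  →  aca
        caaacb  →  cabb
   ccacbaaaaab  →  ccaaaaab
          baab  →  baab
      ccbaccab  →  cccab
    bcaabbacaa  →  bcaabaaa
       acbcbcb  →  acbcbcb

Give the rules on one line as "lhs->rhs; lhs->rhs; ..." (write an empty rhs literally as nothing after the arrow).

  | cab
  | bcababaacca => bcababbca
  | aca
  | caaacb => cabb

aac->b; bac->a; cba->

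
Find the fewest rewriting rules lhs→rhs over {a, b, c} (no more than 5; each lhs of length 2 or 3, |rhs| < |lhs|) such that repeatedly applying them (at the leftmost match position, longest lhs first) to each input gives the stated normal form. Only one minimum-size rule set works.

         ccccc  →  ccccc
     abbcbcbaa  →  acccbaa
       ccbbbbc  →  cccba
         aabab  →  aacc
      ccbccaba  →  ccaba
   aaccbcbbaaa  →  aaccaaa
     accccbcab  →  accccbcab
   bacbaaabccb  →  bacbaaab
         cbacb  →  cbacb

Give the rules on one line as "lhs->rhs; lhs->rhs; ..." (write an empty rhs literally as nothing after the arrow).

bab->cc; bb->c; bbc->ba; bcc->

  | ccccc
  | abbcbcbaa => ababcbaa => acccbaa
  | ccbbbbc => cccbbc => cccba
  | aabab => aacc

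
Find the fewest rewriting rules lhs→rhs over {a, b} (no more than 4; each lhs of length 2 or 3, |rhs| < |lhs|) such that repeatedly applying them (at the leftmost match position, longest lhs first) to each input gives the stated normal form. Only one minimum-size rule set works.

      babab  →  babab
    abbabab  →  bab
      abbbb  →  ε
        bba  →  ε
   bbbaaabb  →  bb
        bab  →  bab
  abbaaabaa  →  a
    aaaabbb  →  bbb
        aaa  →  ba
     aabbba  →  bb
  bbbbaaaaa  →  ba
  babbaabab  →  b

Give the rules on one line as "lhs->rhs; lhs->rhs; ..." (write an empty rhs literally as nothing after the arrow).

  | babab
  | abbabab => baabab => bab
  | abbbb => babb => bba => ε
  | bba => ε

aa->b; abb->ba; baa->; bba->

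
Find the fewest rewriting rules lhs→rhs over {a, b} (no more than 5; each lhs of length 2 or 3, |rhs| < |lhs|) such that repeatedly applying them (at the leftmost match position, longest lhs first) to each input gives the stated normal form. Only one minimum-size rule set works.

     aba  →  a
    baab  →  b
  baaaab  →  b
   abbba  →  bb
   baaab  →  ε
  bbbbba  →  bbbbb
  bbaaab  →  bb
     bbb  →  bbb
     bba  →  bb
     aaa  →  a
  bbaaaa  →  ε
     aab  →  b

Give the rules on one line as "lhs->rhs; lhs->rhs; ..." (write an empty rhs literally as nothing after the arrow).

aa->; ab->; ba->b; baa->

  | aba => a
  | baab => b
  | baaaab => aab => b
  | abbba => bba => bb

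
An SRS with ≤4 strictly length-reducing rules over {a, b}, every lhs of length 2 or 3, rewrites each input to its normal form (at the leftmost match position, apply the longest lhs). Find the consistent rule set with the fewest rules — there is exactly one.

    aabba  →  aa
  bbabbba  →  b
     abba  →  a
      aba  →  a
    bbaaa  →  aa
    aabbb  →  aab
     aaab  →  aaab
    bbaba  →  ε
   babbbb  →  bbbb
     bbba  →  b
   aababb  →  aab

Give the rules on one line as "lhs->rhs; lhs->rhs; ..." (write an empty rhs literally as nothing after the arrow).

  | aabba => aaba => aa
  | bbabbba => bbba => b
  | abba => aba => a
  | aba => a

abb->ab; ba->; bba->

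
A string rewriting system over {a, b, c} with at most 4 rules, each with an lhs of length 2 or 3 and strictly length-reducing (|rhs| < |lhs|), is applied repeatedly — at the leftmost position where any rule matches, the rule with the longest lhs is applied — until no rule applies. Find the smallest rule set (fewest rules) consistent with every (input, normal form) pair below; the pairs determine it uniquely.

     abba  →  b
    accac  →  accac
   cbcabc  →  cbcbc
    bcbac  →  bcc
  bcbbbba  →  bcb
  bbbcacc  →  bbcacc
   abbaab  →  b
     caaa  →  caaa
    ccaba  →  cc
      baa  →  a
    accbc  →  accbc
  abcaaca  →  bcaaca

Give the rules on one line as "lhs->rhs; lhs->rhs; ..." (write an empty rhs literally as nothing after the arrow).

ab->b; ba->; bbb->bb

  | abba => bba => b
  | accac
  | cbcabc => cbcbc
  | bcbac => bcc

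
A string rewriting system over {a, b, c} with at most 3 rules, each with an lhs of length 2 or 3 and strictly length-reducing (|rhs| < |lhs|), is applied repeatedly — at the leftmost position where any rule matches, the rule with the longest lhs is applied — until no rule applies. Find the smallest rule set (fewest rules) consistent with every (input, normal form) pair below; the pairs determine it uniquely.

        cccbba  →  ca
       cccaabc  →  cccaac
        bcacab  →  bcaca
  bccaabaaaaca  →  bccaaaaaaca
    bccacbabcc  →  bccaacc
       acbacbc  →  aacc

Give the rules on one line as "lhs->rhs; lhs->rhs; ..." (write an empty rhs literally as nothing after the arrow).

  | cccbba => ccba => ca
  | cccaabc => cccaac
  | bcacab => bcaca
  | bccaabaaaaca => bccaaaaaaca

ab->a; cb->; cbc->cc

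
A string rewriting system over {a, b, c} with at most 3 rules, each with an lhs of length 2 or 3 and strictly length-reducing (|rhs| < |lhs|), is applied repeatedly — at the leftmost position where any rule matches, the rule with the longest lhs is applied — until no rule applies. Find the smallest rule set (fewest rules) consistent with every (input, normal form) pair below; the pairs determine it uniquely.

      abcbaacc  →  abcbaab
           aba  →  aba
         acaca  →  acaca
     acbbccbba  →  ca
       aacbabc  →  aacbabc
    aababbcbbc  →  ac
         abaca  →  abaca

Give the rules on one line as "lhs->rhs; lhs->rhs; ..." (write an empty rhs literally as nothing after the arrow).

  | abcbaacc => abcbaab
  | aba
  | acaca
  | acbbccbba => accccbba => abccbba => abbbba => bba => ca

abb->; bb->c; cc->b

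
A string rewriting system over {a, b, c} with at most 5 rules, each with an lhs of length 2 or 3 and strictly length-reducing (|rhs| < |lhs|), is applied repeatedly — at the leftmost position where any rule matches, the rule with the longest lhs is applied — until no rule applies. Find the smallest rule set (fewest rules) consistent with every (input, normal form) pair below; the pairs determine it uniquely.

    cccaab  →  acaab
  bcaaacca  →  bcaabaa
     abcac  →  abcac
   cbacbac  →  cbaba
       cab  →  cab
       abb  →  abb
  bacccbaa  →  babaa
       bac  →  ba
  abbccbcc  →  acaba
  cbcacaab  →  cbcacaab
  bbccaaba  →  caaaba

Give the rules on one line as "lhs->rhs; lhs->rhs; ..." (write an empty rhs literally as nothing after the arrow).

  | cccaab => acaab
  | bcaaacca => bcaabaa
  | abcac
  | cbacbac => cbabac => cbaba

acc->ba; bac->ba; bba->ca; cc->a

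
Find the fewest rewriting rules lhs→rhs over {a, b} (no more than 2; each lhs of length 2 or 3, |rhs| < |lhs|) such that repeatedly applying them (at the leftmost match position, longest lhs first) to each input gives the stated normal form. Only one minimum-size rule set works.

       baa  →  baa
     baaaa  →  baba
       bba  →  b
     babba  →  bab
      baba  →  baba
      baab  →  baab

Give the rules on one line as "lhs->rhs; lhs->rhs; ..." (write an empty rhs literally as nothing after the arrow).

aaa->ab; bba->b

  | baa
  | baaaa => baba
  | bba => b
  | babba => bab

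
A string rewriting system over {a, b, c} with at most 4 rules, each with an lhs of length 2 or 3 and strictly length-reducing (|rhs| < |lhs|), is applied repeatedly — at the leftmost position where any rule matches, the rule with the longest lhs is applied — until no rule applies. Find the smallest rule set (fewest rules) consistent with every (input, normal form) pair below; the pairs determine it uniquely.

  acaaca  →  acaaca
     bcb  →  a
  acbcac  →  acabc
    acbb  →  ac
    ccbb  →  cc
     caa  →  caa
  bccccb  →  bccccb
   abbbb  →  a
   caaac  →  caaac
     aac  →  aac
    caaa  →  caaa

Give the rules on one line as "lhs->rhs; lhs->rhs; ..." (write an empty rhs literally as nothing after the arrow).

  | acaaca
  | bcb => a
  | acbcac => acabc
  | acbb => ac

bb->; bca->ab; bcb->a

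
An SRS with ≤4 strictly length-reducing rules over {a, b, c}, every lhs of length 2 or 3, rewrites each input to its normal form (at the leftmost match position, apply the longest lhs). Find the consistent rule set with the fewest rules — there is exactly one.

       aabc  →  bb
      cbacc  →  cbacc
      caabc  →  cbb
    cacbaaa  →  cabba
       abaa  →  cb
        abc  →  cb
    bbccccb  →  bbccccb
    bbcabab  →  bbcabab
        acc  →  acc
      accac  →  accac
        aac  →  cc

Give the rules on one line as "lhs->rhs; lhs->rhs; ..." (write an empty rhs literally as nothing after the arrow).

  | aabc => cbc => bb
  | cbacc
  | caabc => ccbc => cbb
  | cacbaaa => cacbca => cabba

aa->c; abc->cb; cbc->bb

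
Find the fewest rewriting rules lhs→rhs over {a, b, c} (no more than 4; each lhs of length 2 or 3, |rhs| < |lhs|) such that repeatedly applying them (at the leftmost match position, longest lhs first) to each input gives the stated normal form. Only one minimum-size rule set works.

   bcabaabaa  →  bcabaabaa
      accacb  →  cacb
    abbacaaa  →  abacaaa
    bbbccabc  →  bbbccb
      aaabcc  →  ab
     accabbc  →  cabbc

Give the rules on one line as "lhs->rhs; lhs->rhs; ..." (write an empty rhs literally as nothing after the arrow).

  | bcabaabaa
  | accacb => cacb
  | abbacaaa => abacaaa
  | bbbccabc => bbbccb

abc->b; acc->c; bba->ba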